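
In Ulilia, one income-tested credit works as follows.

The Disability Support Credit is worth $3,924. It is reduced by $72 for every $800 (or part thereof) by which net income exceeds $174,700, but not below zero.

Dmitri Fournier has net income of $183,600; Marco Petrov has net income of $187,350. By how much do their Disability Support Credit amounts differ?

$288

Dmitri ($183,600): Disability Support Credit: income exceeds $174,700 by $8,900, which is 12 full-or-partial $800 increments; reduction = 12 × $72 = $864, leaving $3,060.
Marco ($187,350): Disability Support Credit: income exceeds $174,700 by $12,650, which is 16 full-or-partial $800 increments; reduction = 16 × $72 = $1,152, leaving $2,772.
Difference: |$3,060 − $2,772| = $288.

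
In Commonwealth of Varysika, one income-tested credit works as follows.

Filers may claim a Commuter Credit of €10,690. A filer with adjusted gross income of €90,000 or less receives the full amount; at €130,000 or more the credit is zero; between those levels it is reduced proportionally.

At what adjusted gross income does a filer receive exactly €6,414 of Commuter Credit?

€6,414 is 6,414/10,690 of the full €10,690, so 4,276/10,690 of the €40,000 range has been used: income = €90,000 + €40,000 × 4,276/10,690 = €106,000.

€106,000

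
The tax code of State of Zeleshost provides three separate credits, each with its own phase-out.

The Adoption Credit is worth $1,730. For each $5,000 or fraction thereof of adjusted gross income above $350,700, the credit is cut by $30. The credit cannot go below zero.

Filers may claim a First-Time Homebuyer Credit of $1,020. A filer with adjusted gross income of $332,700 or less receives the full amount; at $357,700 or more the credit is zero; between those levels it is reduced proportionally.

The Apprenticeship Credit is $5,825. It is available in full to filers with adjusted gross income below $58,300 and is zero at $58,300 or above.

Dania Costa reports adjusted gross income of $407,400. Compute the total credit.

Adoption Credit: income exceeds $350,700 by $56,700, which is 12 full-or-partial $5,000 increments; reduction = 12 × $30 = $360, leaving $1,370.
First-Time Homebuyer Credit: $407,400 is at or above $357,700, so the credit is $0.
Apprenticeship Credit: $407,400 meets or exceeds the $58,300 cutoff, so the credit is $0.
Total: $1,370 + $0 + $0 = $1,370.

$1,370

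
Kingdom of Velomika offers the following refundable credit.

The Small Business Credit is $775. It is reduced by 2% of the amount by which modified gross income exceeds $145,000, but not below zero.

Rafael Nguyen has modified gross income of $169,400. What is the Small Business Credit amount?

Small Business Credit: 2% of the $24,400 excess over $145,000 is $488; credit = $775 − $488 = $287.

$287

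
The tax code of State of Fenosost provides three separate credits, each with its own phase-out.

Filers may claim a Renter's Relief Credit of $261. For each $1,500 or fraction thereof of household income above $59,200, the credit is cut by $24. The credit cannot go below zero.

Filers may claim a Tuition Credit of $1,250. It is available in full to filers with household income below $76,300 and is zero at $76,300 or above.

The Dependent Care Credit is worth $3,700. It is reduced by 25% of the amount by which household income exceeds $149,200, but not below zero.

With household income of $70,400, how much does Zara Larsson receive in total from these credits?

Renter's Relief Credit: income exceeds $59,200 by $11,200, which is 8 full-or-partial $1,500 increments; reduction = 8 × $24 = $192, leaving $69.
Tuition Credit: $70,400 is below the $76,300 cutoff, so the full $1,250 applies.
Dependent Care Credit: $70,400 is at or below the $149,200 threshold, so the full $3,700 applies.
Total: $69 + $1,250 + $3,700 = $5,019.

$5,019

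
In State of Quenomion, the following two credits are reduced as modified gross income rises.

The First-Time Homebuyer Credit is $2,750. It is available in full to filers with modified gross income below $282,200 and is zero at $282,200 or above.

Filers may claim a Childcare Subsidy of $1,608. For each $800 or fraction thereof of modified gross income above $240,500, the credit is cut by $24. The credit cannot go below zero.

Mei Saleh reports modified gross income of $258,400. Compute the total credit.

$3,806

First-Time Homebuyer Credit: $258,400 is below the $282,200 cutoff, so the full $2,750 applies.
Childcare Subsidy: income exceeds $240,500 by $17,900, which is 23 full-or-partial $800 increments; reduction = 23 × $24 = $552, leaving $1,056.
Total: $2,750 + $1,056 = $3,806.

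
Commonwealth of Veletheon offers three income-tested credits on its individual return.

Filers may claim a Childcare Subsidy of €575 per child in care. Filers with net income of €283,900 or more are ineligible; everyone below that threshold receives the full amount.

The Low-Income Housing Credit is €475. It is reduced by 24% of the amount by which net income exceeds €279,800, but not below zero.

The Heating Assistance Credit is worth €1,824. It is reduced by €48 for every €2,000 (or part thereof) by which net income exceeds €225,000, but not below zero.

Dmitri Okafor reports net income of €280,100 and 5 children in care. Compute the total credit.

Childcare Subsidy: base = 5 × €575 = €2,875. €280,100 is below the €283,900 cutoff, so the full €2,875 applies.
Low-Income Housing Credit: 24% of the €300 excess over €279,800 is €72; credit = €475 − €72 = €403.
Heating Assistance Credit: income exceeds €225,000 by €55,100, which is 28 full-or-partial €2,000 increments; reduction = 28 × €48 = €1,344, leaving €480.
Total: €2,875 + €403 + €480 = €3,758.

€3,758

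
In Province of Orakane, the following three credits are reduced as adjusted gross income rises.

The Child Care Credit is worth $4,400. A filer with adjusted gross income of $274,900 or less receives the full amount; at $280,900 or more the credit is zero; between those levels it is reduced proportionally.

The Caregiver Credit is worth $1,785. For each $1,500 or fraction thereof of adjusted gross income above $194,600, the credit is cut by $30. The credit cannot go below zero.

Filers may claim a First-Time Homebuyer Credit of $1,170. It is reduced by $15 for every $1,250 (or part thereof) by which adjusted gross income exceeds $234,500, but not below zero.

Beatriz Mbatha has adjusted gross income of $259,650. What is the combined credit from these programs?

Child Care Credit: $259,650 is at or below the $274,900 threshold, so the full $4,400 applies.
Caregiver Credit: income exceeds $194,600 by $65,050, which is 44 full-or-partial $1,500 increments; reduction = 44 × $30 = $1,320, leaving $465.
First-Time Homebuyer Credit: income exceeds $234,500 by $25,150, which is 21 full-or-partial $1,250 increments; reduction = 21 × $15 = $315, leaving $855.
Total: $4,400 + $465 + $855 = $5,720.

$5,720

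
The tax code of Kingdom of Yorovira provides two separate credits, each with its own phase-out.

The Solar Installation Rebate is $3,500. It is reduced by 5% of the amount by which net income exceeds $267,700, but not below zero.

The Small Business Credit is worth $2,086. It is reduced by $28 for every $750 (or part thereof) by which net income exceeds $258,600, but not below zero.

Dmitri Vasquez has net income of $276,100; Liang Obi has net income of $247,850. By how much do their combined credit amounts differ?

Dmitri ($276,100): Solar Installation Rebate: 5% of the $8,400 excess over $267,700 is $420; credit = $3,500 − $420 = $3,080. Small Business Credit: income exceeds $258,600 by $17,500, which is 24 full-or-partial $750 increments; reduction = 24 × $28 = $672, leaving $1,414. total $3,080 + $1,414 = $4,494
Liang ($247,850): Solar Installation Rebate: $247,850 is at or below the $267,700 threshold, so the full $3,500 applies. Small Business Credit: $247,850 is at or below the $258,600 threshold, so the full $2,086 applies. total $3,500 + $2,086 = $5,586
Difference: |$4,494 − $5,586| = $1,092.

$1,092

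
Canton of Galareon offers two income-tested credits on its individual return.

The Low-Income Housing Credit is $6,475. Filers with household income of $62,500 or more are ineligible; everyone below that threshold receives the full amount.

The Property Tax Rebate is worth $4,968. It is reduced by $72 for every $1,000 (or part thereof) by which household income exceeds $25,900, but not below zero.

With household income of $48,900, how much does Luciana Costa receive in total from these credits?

Low-Income Housing Credit: $48,900 is below the $62,500 cutoff, so the full $6,475 applies.
Property Tax Rebate: income exceeds $25,900 by $23,000, which is 23 full-or-partial $1,000 increments; reduction = 23 × $72 = $1,656, leaving $3,312.
Total: $6,475 + $3,312 = $9,787.

$9,787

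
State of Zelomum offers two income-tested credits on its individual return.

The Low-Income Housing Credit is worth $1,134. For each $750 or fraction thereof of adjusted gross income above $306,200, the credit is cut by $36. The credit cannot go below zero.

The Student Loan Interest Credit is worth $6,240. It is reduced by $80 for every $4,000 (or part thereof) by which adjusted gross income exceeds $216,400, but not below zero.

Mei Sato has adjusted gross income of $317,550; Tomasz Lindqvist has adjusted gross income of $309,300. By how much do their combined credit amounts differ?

Mei ($317,550): Low-Income Housing Credit: income exceeds $306,200 by $11,350, which is 16 full-or-partial $750 increments; reduction = 16 × $36 = $576, leaving $558. Student Loan Interest Credit: income exceeds $216,400 by $101,150, which is 26 full-or-partial $4,000 increments; reduction = 26 × $80 = $2,080, leaving $4,160. total $558 + $4,160 = $4,718
Tomasz ($309,300): Low-Income Housing Credit: income exceeds $306,200 by $3,100, which is 5 full-or-partial $750 increments; reduction = 5 × $36 = $180, leaving $954. Student Loan Interest Credit: income exceeds $216,400 by $92,900, which is 24 full-or-partial $4,000 increments; reduction = 24 × $80 = $1,920, leaving $4,320. total $954 + $4,320 = $5,274
Difference: |$4,718 − $5,274| = $556.

$556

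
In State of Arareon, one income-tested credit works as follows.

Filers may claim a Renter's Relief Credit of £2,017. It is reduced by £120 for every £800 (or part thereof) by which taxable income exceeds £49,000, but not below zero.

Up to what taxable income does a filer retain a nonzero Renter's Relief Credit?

After 16 increments the reduction is 16 × £120 = £1,920, leaving £97; one more increment wipes it out. Increment 16 ends at excess 16 × £800 = £12,800, so the highest qualifying income is £49,000 + £12,800 = £61,800.

£61,800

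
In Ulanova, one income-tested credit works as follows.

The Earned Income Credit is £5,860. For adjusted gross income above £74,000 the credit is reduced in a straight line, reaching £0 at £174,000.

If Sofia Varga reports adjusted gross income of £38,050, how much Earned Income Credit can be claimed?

£5,860

Earned Income Credit: £38,050 is at or below the £74,000 threshold, so the full £5,860 applies.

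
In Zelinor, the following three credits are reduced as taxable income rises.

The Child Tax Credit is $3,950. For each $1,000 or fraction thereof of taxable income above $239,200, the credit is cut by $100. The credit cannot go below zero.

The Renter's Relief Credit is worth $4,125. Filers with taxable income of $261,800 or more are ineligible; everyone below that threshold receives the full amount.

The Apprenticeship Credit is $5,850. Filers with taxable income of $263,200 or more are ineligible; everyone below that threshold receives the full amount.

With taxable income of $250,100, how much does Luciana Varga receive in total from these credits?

Child Tax Credit: income exceeds $239,200 by $10,900, which is 11 full-or-partial $1,000 increments; reduction = 11 × $100 = $1,100, leaving $2,850.
Renter's Relief Credit: $250,100 is below the $261,800 cutoff, so the full $4,125 applies.
Apprenticeship Credit: $250,100 is below the $263,200 cutoff, so the full $5,850 applies.
Total: $2,850 + $4,125 + $5,850 = $12,825.

$12,825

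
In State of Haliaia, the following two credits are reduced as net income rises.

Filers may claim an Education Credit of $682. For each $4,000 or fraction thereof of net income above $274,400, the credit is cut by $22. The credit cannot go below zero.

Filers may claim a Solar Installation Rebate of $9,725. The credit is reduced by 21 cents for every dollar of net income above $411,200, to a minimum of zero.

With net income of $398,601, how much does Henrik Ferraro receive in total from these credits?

Education Credit: income exceeds $274,400 by $124,201 → 32 increments × $22 = $704 ≥ base, so the credit is $0.
Solar Installation Rebate: $398,601 is at or below the $411,200 threshold, so the full $9,725 applies.
Total: $0 + $9,725 = $9,725.

$9,725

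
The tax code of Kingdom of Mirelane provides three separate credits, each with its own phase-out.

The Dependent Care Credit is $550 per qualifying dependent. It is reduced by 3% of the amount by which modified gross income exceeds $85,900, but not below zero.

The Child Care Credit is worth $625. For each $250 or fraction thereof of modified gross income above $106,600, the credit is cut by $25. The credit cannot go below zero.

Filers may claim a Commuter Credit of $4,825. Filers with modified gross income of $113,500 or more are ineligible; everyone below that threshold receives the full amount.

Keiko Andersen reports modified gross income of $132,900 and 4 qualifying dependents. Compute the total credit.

$790

Dependent Care Credit: base = 4 × $550 = $2,200. 3% of the $47,000 excess over $85,900 is $1,410; credit = $2,200 − $1,410 = $790.
Child Care Credit: income exceeds $106,600 by $26,300 → 106 increments × $25 = $2,650 ≥ base, so the credit is $0.
Commuter Credit: $132,900 meets or exceeds the $113,500 cutoff, so the credit is $0.
Total: $790 + $0 + $0 = $790.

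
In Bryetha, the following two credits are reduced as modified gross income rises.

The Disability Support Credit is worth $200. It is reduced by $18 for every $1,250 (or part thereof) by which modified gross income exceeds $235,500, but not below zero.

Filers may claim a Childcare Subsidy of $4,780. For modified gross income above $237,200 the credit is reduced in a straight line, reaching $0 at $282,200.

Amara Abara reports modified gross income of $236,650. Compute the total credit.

$4,962

Disability Support Credit: income exceeds $235,500 by $1,150, which is 1 full-or-partial $1,250 increment; reduction = 1 × $18 = $18, leaving $182.
Childcare Subsidy: $236,650 is at or below the $237,200 threshold, so the full $4,780 applies.
Total: $182 + $4,780 = $4,962.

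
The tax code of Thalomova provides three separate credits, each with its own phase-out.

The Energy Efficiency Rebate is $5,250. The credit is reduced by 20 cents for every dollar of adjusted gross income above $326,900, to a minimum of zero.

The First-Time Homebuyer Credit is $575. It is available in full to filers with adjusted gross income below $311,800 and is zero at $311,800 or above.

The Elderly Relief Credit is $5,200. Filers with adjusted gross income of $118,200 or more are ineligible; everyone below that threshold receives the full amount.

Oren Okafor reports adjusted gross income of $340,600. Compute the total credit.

Energy Efficiency Rebate: 20% of the $13,700 excess over $326,900 is $2,740; credit = $5,250 − $2,740 = $2,510.
First-Time Homebuyer Credit: $340,600 meets or exceeds the $311,800 cutoff, so the credit is $0.
Elderly Relief Credit: $340,600 meets or exceeds the $118,200 cutoff, so the credit is $0.
Total: $2,510 + $0 + $0 = $2,510.

$2,510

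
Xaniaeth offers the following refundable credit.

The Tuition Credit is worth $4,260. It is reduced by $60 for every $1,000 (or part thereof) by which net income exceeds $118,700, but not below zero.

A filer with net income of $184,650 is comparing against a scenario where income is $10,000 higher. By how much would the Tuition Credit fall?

At $184,650 — income exceeds $118,700 by $65,950, which is 66 full-or-partial $1,000 increments; reduction = 66 × $60 = $3,960, leaving $300.
At $194,650 — income exceeds $118,700 by $75,950 → 76 increments × $60 = $4,560 ≥ base, so the credit is $0.
Lost: $300 − $0 = $300.

$300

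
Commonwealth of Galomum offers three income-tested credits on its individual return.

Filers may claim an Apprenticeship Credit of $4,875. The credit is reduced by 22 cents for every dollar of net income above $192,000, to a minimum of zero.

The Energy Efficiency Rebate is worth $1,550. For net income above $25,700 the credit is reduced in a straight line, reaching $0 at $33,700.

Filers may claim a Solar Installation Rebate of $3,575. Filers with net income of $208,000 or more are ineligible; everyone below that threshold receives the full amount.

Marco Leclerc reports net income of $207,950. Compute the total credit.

$4,941

Apprenticeship Credit: 22% of the $15,950 excess over $192,000 is $3,509; credit = $4,875 − $3,509 = $1,366.
Energy Efficiency Rebate: $207,950 is at or above $33,700, so the credit is $0.
Solar Installation Rebate: $207,950 is below the $208,000 cutoff, so the full $3,575 applies.
Total: $1,366 + $0 + $3,575 = $4,941.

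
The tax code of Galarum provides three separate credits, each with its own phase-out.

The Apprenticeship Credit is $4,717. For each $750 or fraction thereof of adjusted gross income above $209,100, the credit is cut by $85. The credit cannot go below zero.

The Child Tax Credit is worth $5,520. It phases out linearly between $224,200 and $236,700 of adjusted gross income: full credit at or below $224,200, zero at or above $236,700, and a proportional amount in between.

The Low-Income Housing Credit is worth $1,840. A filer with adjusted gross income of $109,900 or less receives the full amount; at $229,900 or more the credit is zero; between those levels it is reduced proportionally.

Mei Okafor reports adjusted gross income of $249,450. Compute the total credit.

Apprenticeship Credit: income exceeds $209,100 by $40,350, which is 54 full-or-partial $750 increments; reduction = 54 × $85 = $4,590, leaving $127.
Child Tax Credit: $249,450 is at or above $236,700, so the credit is $0.
Low-Income Housing Credit: $249,450 is at or above $229,900, so the credit is $0.
Total: $127 + $0 + $0 = $127.

$127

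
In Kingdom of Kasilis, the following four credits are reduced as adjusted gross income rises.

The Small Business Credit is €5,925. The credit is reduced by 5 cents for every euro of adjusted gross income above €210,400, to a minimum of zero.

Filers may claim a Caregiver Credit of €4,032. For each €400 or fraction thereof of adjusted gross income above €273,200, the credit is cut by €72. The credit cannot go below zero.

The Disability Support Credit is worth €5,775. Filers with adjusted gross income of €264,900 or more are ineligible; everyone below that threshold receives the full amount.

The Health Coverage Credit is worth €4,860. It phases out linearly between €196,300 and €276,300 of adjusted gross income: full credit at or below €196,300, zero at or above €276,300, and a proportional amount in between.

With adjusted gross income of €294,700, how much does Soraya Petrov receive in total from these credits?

€1,854

Small Business Credit: 5% of the €84,300 excess over €210,400 is €4,215; credit = €5,925 − €4,215 = €1,710.
Caregiver Credit: income exceeds €273,200 by €21,500, which is 54 full-or-partial €400 increments; reduction = 54 × €72 = €3,888, leaving €144.
Disability Support Credit: €294,700 meets or exceeds the €264,900 cutoff, so the credit is €0.
Health Coverage Credit: €294,700 is at or above €276,300, so the credit is €0.
Total: €1,710 + €144 + €0 + €0 = €1,854.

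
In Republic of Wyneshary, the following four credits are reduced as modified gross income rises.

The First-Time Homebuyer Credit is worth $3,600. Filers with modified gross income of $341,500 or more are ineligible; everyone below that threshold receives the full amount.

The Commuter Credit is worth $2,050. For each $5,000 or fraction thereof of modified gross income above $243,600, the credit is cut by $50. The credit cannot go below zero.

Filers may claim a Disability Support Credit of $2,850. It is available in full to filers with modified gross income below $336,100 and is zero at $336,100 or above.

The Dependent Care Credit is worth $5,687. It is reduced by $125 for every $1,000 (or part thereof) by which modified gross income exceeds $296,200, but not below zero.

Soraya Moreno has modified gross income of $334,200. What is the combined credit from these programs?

$8,487

First-Time Homebuyer Credit: $334,200 is below the $341,500 cutoff, so the full $3,600 applies.
Commuter Credit: income exceeds $243,600 by $90,600, which is 19 full-or-partial $5,000 increments; reduction = 19 × $50 = $950, leaving $1,100.
Disability Support Credit: $334,200 is below the $336,100 cutoff, so the full $2,850 applies.
Dependent Care Credit: income exceeds $296,200 by $38,000, which is 38 full-or-partial $1,000 increments; reduction = 38 × $125 = $4,750, leaving $937.
Total: $3,600 + $1,100 + $2,850 + $937 = $8,487.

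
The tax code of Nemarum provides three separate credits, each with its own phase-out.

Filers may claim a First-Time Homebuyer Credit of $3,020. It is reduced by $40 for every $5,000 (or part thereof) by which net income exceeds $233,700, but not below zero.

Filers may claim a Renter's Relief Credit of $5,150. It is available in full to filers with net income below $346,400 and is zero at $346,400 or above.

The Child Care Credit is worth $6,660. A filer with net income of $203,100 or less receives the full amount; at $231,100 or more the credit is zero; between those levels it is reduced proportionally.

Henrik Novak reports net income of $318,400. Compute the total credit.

$7,490

First-Time Homebuyer Credit: income exceeds $233,700 by $84,700, which is 17 full-or-partial $5,000 increments; reduction = 17 × $40 = $680, leaving $2,340.
Renter's Relief Credit: $318,400 is below the $346,400 cutoff, so the full $5,150 applies.
Child Care Credit: $318,400 is at or above $231,100, so the credit is $0.
Total: $2,340 + $5,150 + $0 = $7,490.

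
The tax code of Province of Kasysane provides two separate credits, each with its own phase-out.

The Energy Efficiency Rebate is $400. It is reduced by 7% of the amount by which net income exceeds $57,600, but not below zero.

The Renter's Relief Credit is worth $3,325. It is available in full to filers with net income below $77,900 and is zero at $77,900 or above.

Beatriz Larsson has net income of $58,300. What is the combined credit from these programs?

$3,676

Energy Efficiency Rebate: 7% of the $700 excess over $57,600 is $49; credit = $400 − $49 = $351.
Renter's Relief Credit: $58,300 is below the $77,900 cutoff, so the full $3,325 applies.
Total: $351 + $3,325 = $3,676.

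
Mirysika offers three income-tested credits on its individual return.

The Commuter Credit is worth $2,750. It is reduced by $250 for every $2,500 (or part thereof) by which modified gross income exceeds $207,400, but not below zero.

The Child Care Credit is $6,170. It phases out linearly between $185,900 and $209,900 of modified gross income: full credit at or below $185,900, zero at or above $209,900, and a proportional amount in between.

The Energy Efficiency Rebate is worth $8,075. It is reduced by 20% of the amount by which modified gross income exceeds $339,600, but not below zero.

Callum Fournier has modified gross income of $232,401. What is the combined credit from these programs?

Commuter Credit: income exceeds $207,400 by $25,001 → 11 increments × $250 = $2,750 ≥ base, so the credit is $0.
Child Care Credit: $232,401 is at or above $209,900, so the credit is $0.
Energy Efficiency Rebate: $232,401 is at or below the $339,600 threshold, so the full $8,075 applies.
Total: $0 + $0 + $8,075 = $8,075.

$8,075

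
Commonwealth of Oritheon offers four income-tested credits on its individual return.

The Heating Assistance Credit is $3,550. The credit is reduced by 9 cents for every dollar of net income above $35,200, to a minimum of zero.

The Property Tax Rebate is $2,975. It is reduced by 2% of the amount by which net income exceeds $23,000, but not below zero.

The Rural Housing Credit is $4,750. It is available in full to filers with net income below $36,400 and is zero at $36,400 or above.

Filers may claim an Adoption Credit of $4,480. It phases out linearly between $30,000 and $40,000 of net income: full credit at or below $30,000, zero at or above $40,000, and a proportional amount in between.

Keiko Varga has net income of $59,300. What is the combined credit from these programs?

$3,630

Heating Assistance Credit: 9% of the $24,100 excess over $35,200 is $2,169; credit = $3,550 − $2,169 = $1,381.
Property Tax Rebate: 2% of the $36,300 excess over $23,000 is $726; credit = $2,975 − $726 = $2,249.
Rural Housing Credit: $59,300 meets or exceeds the $36,400 cutoff, so the credit is $0.
Adoption Credit: $59,300 is at or above $40,000, so the credit is $0.
Total: $1,381 + $2,249 + $0 + $0 = $3,630.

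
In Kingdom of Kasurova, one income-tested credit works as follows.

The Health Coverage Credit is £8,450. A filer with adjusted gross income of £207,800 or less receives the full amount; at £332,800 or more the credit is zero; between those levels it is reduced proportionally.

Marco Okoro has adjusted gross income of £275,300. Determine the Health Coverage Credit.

Health Coverage Credit: £275,300 is £67,500 into a £125,000 phase-out range, leaving 57,500/125,000 of the credit: £8,450 × 57,500/125,000 = £3,887.

£3,887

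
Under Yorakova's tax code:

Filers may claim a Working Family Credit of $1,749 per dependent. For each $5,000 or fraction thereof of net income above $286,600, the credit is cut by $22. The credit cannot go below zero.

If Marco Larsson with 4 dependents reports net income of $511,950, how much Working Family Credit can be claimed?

$5,984

Working Family Credit: base = 4 × $1,749 = $6,996. income exceeds $286,600 by $225,350, which is 46 full-or-partial $5,000 increments; reduction = 46 × $22 = $1,012, leaving $5,984.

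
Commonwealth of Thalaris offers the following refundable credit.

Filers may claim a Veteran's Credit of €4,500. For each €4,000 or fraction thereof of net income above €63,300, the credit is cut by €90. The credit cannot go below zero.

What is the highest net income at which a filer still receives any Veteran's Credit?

After 49 increments the reduction is 49 × €90 = €4,410, leaving €90; one more increment wipes it out. Increment 49 ends at excess 49 × €4,000 = €196,000, so the highest qualifying income is €63,300 + €196,000 = €259,300.

€259,300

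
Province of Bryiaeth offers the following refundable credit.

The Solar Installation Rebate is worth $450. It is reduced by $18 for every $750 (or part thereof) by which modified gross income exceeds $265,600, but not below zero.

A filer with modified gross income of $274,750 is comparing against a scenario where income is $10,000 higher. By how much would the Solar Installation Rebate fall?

$216

At $274,750 — income exceeds $265,600 by $9,150, which is 13 full-or-partial $750 increments; reduction = 13 × $18 = $234, leaving $216.
At $284,750 — income exceeds $265,600 by $19,150 → 26 increments × $18 = $468 ≥ base, so the credit is $0.
Lost: $216 − $0 = $216.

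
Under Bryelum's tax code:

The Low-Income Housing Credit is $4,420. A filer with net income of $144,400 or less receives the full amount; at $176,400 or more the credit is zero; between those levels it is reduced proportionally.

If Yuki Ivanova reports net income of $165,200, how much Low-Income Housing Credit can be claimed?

Low-Income Housing Credit: $165,200 is $20,800 into a $32,000 phase-out range, leaving 11,200/32,000 of the credit: $4,420 × 11,200/32,000 = $1,547.

$1,547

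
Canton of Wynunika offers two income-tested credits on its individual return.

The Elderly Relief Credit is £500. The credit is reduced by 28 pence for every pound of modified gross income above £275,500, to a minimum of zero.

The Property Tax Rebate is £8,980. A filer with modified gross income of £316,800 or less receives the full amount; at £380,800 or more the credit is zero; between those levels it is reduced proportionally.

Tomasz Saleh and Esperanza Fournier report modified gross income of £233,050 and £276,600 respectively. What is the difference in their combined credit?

£308

Tomasz (£233,050): Elderly Relief Credit: £233,050 is at or below the £275,500 threshold, so the full £500 applies. Property Tax Rebate: £233,050 is at or below the £316,800 threshold, so the full £8,980 applies. total £500 + £8,980 = £9,480
Esperanza (£276,600): Elderly Relief Credit: 28% of the £1,100 excess over £275,500 is £308; credit = £500 − £308 = £192. Property Tax Rebate: £276,600 is at or below the £316,800 threshold, so the full £8,980 applies. total £192 + £8,980 = £9,172
Difference: |£9,480 − £9,172| = £308.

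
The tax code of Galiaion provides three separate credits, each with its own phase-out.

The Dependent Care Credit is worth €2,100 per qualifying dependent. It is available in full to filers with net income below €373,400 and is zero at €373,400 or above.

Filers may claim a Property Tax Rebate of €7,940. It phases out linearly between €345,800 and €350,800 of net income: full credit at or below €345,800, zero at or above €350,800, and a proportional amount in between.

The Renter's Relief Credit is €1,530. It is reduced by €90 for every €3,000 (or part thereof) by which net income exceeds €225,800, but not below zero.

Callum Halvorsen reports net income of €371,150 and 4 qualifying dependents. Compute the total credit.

Dependent Care Credit: base = 4 × €2,100 = €8,400. €371,150 is below the €373,400 cutoff, so the full €8,400 applies.
Property Tax Rebate: €371,150 is at or above €350,800, so the credit is €0.
Renter's Relief Credit: income exceeds €225,800 by €145,350 → 49 increments × €90 = €4,410 ≥ base, so the credit is €0.
Total: €8,400 + €0 + €0 = €8,400.

€8,400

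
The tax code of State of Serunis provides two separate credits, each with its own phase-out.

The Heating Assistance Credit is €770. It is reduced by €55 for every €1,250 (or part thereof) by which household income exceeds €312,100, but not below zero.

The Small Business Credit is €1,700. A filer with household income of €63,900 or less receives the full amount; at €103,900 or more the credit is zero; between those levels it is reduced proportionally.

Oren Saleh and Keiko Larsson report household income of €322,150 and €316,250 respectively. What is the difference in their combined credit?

Oren (€322,150): Heating Assistance Credit: income exceeds €312,100 by €10,050, which is 9 full-or-partial €1,250 increments; reduction = 9 × €55 = €495, leaving €275. Small Business Credit: €322,150 is at or above €103,900, so the credit is €0. total €275 + €0 = €275
Keiko (€316,250): Heating Assistance Credit: income exceeds €312,100 by €4,150, which is 4 full-or-partial €1,250 increments; reduction = 4 × €55 = €220, leaving €550. Small Business Credit: €316,250 is at or above €103,900, so the credit is €0. total €550 + €0 = €550
Difference: |€275 − €550| = €275.

€275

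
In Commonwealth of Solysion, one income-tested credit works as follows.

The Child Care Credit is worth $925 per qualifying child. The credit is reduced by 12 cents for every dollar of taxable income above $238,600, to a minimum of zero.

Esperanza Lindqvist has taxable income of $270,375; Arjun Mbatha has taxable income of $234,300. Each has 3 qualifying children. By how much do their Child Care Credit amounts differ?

Esperanza ($270,375): Child Care Credit: base = 3 × $925 = $2,775. 12% of the $31,775 excess over $238,600 is $3,813 ≥ base, so the credit is $0.
Arjun ($234,300): Child Care Credit: base = 3 × $925 = $2,775. $234,300 is at or below the $238,600 threshold, so the full $2,775 applies.
Difference: |$0 − $2,775| = $2,775.

$2,775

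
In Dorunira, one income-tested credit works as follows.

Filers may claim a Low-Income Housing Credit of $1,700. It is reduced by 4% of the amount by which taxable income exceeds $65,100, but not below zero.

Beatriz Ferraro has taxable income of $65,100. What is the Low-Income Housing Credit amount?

$1,700

Low-Income Housing Credit: $65,100 is at or below the $65,100 threshold, so the full $1,700 applies.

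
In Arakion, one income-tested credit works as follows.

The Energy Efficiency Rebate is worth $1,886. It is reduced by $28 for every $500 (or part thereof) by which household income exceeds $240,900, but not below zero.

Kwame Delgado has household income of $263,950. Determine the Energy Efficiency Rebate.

Energy Efficiency Rebate: income exceeds $240,900 by $23,050, which is 47 full-or-partial $500 increments; reduction = 47 × $28 = $1,316, leaving $570.

$570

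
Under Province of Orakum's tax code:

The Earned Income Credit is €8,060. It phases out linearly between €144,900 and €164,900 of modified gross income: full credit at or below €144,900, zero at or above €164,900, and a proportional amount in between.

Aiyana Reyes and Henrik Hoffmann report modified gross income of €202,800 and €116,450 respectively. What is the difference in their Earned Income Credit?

Aiyana (€202,800): Earned Income Credit: €202,800 is at or above €164,900, so the credit is €0.
Henrik (€116,450): Earned Income Credit: €116,450 is at or below the €144,900 threshold, so the full €8,060 applies.
Difference: |€0 − €8,060| = €8,060.

€8,060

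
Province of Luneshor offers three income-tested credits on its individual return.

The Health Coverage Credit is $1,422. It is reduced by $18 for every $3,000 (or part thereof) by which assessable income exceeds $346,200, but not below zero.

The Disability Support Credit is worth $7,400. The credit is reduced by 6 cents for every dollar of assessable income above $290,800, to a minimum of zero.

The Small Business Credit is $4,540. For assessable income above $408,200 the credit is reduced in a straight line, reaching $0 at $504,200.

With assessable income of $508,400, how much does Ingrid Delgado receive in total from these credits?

$432

Health Coverage Credit: income exceeds $346,200 by $162,200, which is 55 full-or-partial $3,000 increments; reduction = 55 × $18 = $990, leaving $432.
Disability Support Credit: 6% of the $217,600 excess over $290,800 is $13,056 ≥ base, so the credit is $0.
Small Business Credit: $508,400 is at or above $504,200, so the credit is $0.
Total: $432 + $0 + $0 = $432.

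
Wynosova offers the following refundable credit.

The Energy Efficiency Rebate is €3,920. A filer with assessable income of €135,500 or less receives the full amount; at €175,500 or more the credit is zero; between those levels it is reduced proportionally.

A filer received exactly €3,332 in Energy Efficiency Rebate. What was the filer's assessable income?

€141,500

€3,332 is 3,332/3,920 of the full €3,920, so 588/3,920 of the €40,000 range has been used: income = €135,500 + €40,000 × 588/3,920 = €141,500.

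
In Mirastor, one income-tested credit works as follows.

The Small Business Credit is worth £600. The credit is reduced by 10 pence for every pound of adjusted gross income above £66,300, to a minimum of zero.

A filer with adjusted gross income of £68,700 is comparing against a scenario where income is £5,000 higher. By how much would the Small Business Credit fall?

£360

At £68,700 — 10% of the £2,400 excess over £66,300 is £240; credit = £600 − £240 = £360.
At £73,700 — 10% of the £7,400 excess over £66,300 is £740 ≥ base, so the credit is £0.
Lost: £360 − £0 = £360.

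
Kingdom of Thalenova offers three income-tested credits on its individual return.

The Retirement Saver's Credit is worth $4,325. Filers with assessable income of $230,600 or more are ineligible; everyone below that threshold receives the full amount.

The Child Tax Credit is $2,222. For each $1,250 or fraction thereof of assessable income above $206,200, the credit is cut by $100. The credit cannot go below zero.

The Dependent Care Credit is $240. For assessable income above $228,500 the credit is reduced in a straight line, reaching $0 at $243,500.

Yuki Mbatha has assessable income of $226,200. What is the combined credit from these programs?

$5,187

Retirement Saver's Credit: $226,200 is below the $230,600 cutoff, so the full $4,325 applies.
Child Tax Credit: income exceeds $206,200 by $20,000, which is 16 full-or-partial $1,250 increments; reduction = 16 × $100 = $1,600, leaving $622.
Dependent Care Credit: $226,200 is at or below the $228,500 threshold, so the full $240 applies.
Total: $4,325 + $622 + $240 = $5,187.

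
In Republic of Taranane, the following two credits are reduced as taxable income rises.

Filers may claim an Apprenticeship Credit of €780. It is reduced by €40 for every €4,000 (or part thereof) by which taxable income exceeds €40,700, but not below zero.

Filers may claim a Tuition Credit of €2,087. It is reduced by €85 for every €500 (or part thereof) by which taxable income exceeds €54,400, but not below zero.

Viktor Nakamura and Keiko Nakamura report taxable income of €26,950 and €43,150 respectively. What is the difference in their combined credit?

€40

Viktor (€26,950): Apprenticeship Credit: €26,950 is at or below the €40,700 threshold, so the full €780 applies. Tuition Credit: €26,950 is at or below the €54,400 threshold, so the full €2,087 applies. total €780 + €2,087 = €2,867
Keiko (€43,150): Apprenticeship Credit: income exceeds €40,700 by €2,450, which is 1 full-or-partial €4,000 increment; reduction = 1 × €40 = €40, leaving €740. Tuition Credit: €43,150 is at or below the €54,400 threshold, so the full €2,087 applies. total €740 + €2,087 = €2,827
Difference: |€2,867 − €2,827| = €40.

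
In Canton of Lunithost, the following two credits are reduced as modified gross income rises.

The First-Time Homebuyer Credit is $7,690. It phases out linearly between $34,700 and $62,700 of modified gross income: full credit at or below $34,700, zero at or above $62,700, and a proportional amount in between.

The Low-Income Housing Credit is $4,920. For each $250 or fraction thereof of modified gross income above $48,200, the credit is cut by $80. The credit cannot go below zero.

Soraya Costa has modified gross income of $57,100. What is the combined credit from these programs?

First-Time Homebuyer Credit: $57,100 is $22,400 into a $28,000 phase-out range, leaving 5,600/28,000 of the credit: $7,690 × 5,600/28,000 = $1,538.
Low-Income Housing Credit: income exceeds $48,200 by $8,900, which is 36 full-or-partial $250 increments; reduction = 36 × $80 = $2,880, leaving $2,040.
Total: $1,538 + $2,040 = $3,578.

$3,578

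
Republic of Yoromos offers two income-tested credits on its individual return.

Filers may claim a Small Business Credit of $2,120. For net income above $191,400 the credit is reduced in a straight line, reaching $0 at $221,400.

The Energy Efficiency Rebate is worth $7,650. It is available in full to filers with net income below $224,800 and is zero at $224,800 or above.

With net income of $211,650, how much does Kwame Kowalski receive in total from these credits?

Small Business Credit: $211,650 is $20,250 into a $30,000 phase-out range, leaving 9,750/30,000 of the credit: $2,120 × 9,750/30,000 = $689.
Energy Efficiency Rebate: $211,650 is below the $224,800 cutoff, so the full $7,650 applies.
Total: $689 + $7,650 = $8,339.

$8,339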